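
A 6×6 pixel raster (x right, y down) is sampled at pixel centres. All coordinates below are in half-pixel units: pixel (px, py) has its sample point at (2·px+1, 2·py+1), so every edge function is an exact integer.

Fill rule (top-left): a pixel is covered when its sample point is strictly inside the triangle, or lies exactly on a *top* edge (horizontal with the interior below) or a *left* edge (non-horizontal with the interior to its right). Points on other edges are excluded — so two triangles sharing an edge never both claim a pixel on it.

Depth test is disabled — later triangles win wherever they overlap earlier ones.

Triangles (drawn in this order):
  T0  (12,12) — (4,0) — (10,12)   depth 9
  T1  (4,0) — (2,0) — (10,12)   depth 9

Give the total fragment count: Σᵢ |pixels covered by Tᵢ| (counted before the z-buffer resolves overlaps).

T0:
  2·area = 24  (B↔C swapped to make it positive)
  edge (12, 12)→(10, 12): d=(-2,0) right/bottom  bias=-1
  edge (10, 12)→(4, 0): d=(-6,-12) top-left  bias=+0
  edge (4, 0)→(12, 12): d=(8,12) right/bottom  bias=-1
    (3,2)@(7, 5): e=[14,6,4] → #
    (4,2)@(9, 5): e=[14,30,-20] → ·
    (3,3)@(7, 7): e=[10,-6,20] → ·
    (4,4)@(9, 9): e=[6,6,12] → #
    (5,4)@(11, 9): e=[6,30,-12] → ·
    (4,5)@(9, 11): e=[2,-6,28] → ·
    (5,5)@(11, 11): e=[2,18,4] → #
  covered (3 px):
    · · · · · ·
    · · · · · ·
    · · · # · ·
    · · · · · ·
    · · · · # ·
    · · · · · #
T1:
  2·area = 24  (B↔C swapped to make it positive)
  edge (4, 0)→(10, 12): d=(6,12) right/bottom  bias=-1
  edge (10, 12)→(2, 0): d=(-8,-12) top-left  bias=+0
  edge (2, 0)→(4, 0): d=(2,0) top-left  bias=+0
    (1,0)@(3, 1): e=[18,4,2] → #
    (2,0)@(5, 1): e=[-6,28,2] → ·
    (1,1)@(3, 3): e=[30,-12,6] → ·
    (2,1)@(5, 3): e=[6,12,6] → #
    (3,1)@(7, 3): e=[-18,36,6] → ·
    (2,2)@(5, 5): e=[18,-4,10] → ·
    (3,3)@(7, 7): e=[6,4,14] → #
    (4,3)@(9, 7): e=[-18,28,14] → ·
    (3,4)@(7, 9): e=[18,-12,18] → ·
  covered (3 px):
    · # · · · ·
    · · # · · ·
    · · · · · ·
    · · · # · ·
    · · · · · ·
    · · · · · ·

Answer: 6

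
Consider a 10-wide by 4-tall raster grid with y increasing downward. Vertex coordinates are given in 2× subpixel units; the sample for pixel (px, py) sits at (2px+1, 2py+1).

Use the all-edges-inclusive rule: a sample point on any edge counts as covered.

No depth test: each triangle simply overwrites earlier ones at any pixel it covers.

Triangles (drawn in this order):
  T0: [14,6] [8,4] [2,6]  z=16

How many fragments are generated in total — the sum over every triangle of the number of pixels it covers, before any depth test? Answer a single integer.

T0:
  2·area = 24  (B↔C swapped to make it positive)
  edge (14, 6)→(2, 6): d=(-12,0) inclusive
  edge (2, 6)→(8, 4): d=(6,-2) inclusive
  edge (8, 4)→(14, 6): d=(6,2) inclusive
    (8,0)@(17, 1): e=[60,0,-36] → .  [on edge]
    (2,1)@(5, 3): e=[36,-12,0] → .  [on edge]
    (5,1)@(11, 3): e=[36,0,-12] → .  [on edge]
    (2,2)@(5, 5): e=[12,0,12] → X  [on edge]
    (3,2)@(7, 5): e=[12,4,8] → X
    (4,2)@(9, 5): e=[12,8,4] → X
    (5,2)@(11, 5): e=[12,12,0] → X  [on edge]
    (6,2)@(13, 5): e=[12,16,-4] → .
    (2,3)@(5, 7): e=[-12,12,24] → .
    (3,3)@(7, 7): e=[-12,16,20] → .
    (4,3)@(9, 7): e=[-12,20,16] → .
    (5,3)@(11, 7): e=[-12,24,12] → .
    (8,3)@(17, 7): e=[-12,36,0] → .  [on edge]
  covered (4 px):
    . . . . . . . . . .
    . . . . . . . . . .
    . . X X X X . . . .
    . . . . . . . . . .

Answer: 4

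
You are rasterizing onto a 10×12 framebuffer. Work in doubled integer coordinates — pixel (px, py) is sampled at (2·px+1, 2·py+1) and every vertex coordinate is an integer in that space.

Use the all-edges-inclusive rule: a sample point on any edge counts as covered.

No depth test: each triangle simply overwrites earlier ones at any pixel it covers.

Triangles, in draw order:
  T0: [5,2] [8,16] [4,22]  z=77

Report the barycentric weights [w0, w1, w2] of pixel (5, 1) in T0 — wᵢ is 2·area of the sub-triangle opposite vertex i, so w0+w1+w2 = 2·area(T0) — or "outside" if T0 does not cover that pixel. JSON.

T0:
  2·area = 74
  edge (5, 2)→(8, 16): d=(3,14) inclusive
  edge (8, 16)→(4, 22): d=(-4,6) inclusive
  edge (4, 22)→(5, 2): d=(1,-20) inclusive
    (2,1)@(5, 3): e=[3,70,1] → #
    (3,1)@(7, 3): e=[-25,58,41] → ·
    (2,2)@(5, 5): e=[9,62,3] → #
    (3,2)@(7, 5): e=[-19,50,43] → ·
    (2,3)@(5, 7): e=[15,54,5] → #
    (3,3)@(7, 7): e=[-13,42,45] → ·
    (2,4)@(5, 9): e=[21,46,7] → #
    (3,4)@(7, 9): e=[-7,34,47] → ·
    (2,5)@(5, 11): e=[27,38,9] → #
    (3,5)@(7, 11): e=[-1,26,49] → ·
    (2,6)@(5, 13): e=[33,30,11] → #
    (3,6)@(7, 13): e=[5,18,51] → #
  covered (12 px):
    · · · · · · · · · ·
    · · # · · · · · · ·
    · · # · · · · · · ·
    · · # · · · · · · ·
    · · # · · · · · · ·
    · · # · · · · · · ·
    · · # # · · · · · ·
    · · # # · · · · · ·
    · · # # · · · · · ·
    · · # · · · · · · ·
    · · · · · · · · · ·
    · · · · · · · · · ·

Result: "outside"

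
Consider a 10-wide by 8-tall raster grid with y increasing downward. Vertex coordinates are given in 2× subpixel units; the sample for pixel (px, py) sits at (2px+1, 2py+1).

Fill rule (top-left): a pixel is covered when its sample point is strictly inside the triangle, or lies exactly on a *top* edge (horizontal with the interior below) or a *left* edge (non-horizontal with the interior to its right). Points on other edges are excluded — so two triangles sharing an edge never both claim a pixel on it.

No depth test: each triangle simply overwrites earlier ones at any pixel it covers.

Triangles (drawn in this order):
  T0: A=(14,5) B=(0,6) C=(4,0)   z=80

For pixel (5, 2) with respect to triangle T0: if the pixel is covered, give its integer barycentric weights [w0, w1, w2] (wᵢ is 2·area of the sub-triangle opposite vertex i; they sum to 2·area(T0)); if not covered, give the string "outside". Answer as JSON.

T0:
  2·area = 80
  edge (14, 5)→(0, 6): d=(-14,1) right/bottom  bias=-1
  edge (0, 6)→(4, 0): d=(4,-6) top-left  bias=+0
  edge (4, 0)→(14, 5): d=(10,5) right/bottom  bias=-1
    (2,0)@(5, 1): e=[65,10,5] → X
    (3,0)@(7, 1): e=[63,22,-5] → .
    (1,1)@(3, 3): e=[39,6,35] → X
    (3,1)@(7, 3): e=[35,30,15] → X
    (4,1)@(9, 3): e=[33,42,5] → X
    (5,1)@(11, 3): e=[31,54,-5] → .
    (0,2)@(1, 5): e=[13,2,65] → X
    (5,2)@(11, 5): e=[3,62,15] → X
    (6,2)@(13, 5): e=[1,74,5] → X
    (7,2)@(15, 5): e=[-1,86,-5] → .
    (0,3)@(1, 7): e=[-15,10,85] → .
    (1,3)@(3, 7): e=[-17,22,75] → .
  covered (12 px):
    . . X . . . . . . .
    . X X X X . . . . .
    X X X X X X X . . .
    . . . . . . . . . .
    . . . . . . . . . .
    . . . . . . . . . .
    . . . . . . . . . .
    . . . . . . . . . .

Final: [62,15,3]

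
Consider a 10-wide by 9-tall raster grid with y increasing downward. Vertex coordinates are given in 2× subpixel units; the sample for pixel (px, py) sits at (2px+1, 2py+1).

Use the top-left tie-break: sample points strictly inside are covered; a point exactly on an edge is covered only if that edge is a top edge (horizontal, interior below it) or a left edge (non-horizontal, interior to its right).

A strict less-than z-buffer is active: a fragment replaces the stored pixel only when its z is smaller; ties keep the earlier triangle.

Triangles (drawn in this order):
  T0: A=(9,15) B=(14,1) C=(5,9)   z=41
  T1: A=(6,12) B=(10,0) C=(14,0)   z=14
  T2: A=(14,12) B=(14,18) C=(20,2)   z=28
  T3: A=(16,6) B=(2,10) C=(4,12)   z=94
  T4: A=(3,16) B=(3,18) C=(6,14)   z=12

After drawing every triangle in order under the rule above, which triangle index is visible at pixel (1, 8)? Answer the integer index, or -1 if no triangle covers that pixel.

T0:
  2·area = 86  (B↔C swapped to make it positive)
  edge (9, 15)→(5, 9): d=(-4,-6) top-left  bias=+0
  edge (5, 9)→(14, 1): d=(9,-8) top-left  bias=+0
  edge (14, 1)→(9, 15): d=(-5,14) right/bottom  bias=-1
    (0,1)@(1, 3): e=[0,-86,172] → ·  [on edge]
    (6,1)@(13, 3): e=[72,10,4] → █
    (7,1)@(15, 3): e=[84,26,-24] → ·
    (5,2)@(11, 5): e=[52,12,22] → █
    (6,2)@(13, 5): e=[64,28,-6] → ·
    (4,3)@(9, 7): e=[32,14,40] → █
    (6,3)@(13, 7): e=[56,46,-16] → ·
    (2,4)@(5, 9): e=[0,0,86] → █  [on edge]
    (3,4)@(7, 9): e=[12,16,58] → █
    (6,4)@(13, 9): e=[48,64,-26] → ·
    (2,5)@(5, 11): e=[-8,18,76] → ·
    (3,5)@(7, 11): e=[4,34,48] → █
    (4,7)@(9, 15): e=[0,86,0] → ·  [on edge]
  covered (11 px):
    · · · · · · · · · ·
    · · · · · · █ · · ·
    · · · · · █ · · · ·
    · · · · █ █ · · · ·
    · · █ █ █ █ · · · ·
    · · · █ █ · · · · ·
    · · · · █ · · · · ·
    · · · · · · · · · ·
    · · · · · · · · · ·
T1:
  2·area = 48
  edge (6, 12)→(10, 0): d=(4,-12) top-left  bias=+0
  edge (10, 0)→(14, 0): d=(4,0) top-left  bias=+0
  edge (14, 0)→(6, 12): d=(-8,12) right/bottom  bias=-1
    (5,0)@(11, 1): e=[16,4,28] → █
    (6,0)@(13, 1): e=[40,4,4] → █
    (7,0)@(15, 1): e=[64,4,-20] → ·
    (4,1)@(9, 3): e=[0,12,36] → █  [on edge]
    (6,1)@(13, 3): e=[48,12,-12] → ·
    (4,2)@(9, 5): e=[8,20,20] → █
    (5,2)@(11, 5): e=[32,20,-4] → ·
    (4,3)@(9, 7): e=[16,28,4] → █
    (5,3)@(11, 7): e=[40,28,-20] → ·
    (3,4)@(7, 9): e=[0,36,12] → █  [on edge]
    (4,4)@(9, 9): e=[24,36,-12] → ·
    (3,5)@(7, 11): e=[8,44,-4] → ·
    (2,7)@(5, 15): e=[0,60,-12] → ·  [on edge]
  covered (7 px):
    · · · · · █ █ · · ·
    · · · · █ █ · · · ·
    · · · · █ · · · · ·
    · · · · █ · · · · ·
    · · · █ · · · · · ·
    · · · · · · · · · ·
    · · · · · · · · · ·
    · · · · · · · · · ·
    · · · · · · · · · ·
T2:
  2·area = 36  (B↔C swapped to make it positive)
  edge (14, 12)→(20, 2): d=(6,-10) top-left  bias=+0
  edge (20, 2)→(14, 18): d=(-6,16) right/bottom  bias=-1
  edge (14, 18)→(14, 12): d=(0,-6) top-left  bias=+0
    (8,3)@(17, 7): e=[0,18,18] → █  [on edge]
    (9,3)@(19, 7): e=[20,-14,30] → ·
    (8,4)@(17, 9): e=[12,6,18] → █
    (9,4)@(19, 9): e=[32,-26,30] → ·
    (7,5)@(15, 11): e=[4,26,6] → █
    (8,5)@(17, 11): e=[24,-6,18] → ·
    (7,6)@(15, 13): e=[16,14,6] → █
    (8,6)@(17, 13): e=[36,-18,18] → ·
    (7,7)@(15, 15): e=[28,2,6] → █
    (8,7)@(17, 15): e=[48,-30,18] → ·
    (5,8)@(11, 17): e=[0,54,-18] → ·  [on edge]
    (7,8)@(15, 17): e=[40,-10,6] → ·
  covered (5 px):
    · · · · · · · · · ·
    · · · · · · · · · ·
    · · · · · · · · · ·
    · · · · · · · · █ ·
    · · · · · · · · █ ·
    · · · · · · · █ · ·
    · · · · · · · █ · ·
    · · · · · · · █ · ·
    · · · · · · · · · ·
T3:
  2·area = 36  (B↔C swapped to make it positive)
  edge (16, 6)→(4, 12): d=(-12,6) right/bottom  bias=-1
  edge (4, 12)→(2, 10): d=(-2,-2) top-left  bias=+0
  edge (2, 10)→(16, 6): d=(14,-4) top-left  bias=+0
    (6,3)@(13, 7): e=[6,28,2] → █
    (7,3)@(15, 7): e=[-6,32,10] → ·
    (0,4)@(1, 9): e=[54,0,-18] → ·  [on edge]
    (3,4)@(7, 9): e=[18,12,6] → █
    (4,4)@(9, 9): e=[6,16,14] → █
    (5,4)@(11, 9): e=[-6,20,22] → ·
    (6,4)@(13, 9): e=[-18,24,30] → ·
    (1,5)@(3, 11): e=[18,0,18] → █  [on edge]
    (2,5)@(5, 11): e=[6,4,26] → █
    (3,5)@(7, 11): e=[-6,8,34] → ·
    (4,5)@(9, 11): e=[-18,12,42] → ·
    (1,6)@(3, 13): e=[-6,-4,46] → ·
    (2,6)@(5, 13): e=[-18,0,54] → ·  [on edge]
    (3,7)@(7, 15): e=[-54,0,90] → ·  [on edge]
    (4,8)@(9, 17): e=[-90,0,126] → ·  [on edge]
  covered (5 px):
    · · · · · · · · · ·
    · · · · · · · · · ·
    · · · · · · · · · ·
    · · · · · · █ · · ·
    · · · █ █ · · · · ·
    · █ █ · · · · · · ·
    · · · · · · · · · ·
    · · · · · · · · · ·
    · · · · · · · · · ·
T4:
  2·area = 6  (B↔C swapped to make it positive)
  edge (3, 16)→(6, 14): d=(3,-2) top-left  bias=+0
  edge (6, 14)→(3, 18): d=(-3,4) right/bottom  bias=-1
  edge (3, 18)→(3, 16): d=(0,-2) top-left  bias=+0
    (1,0)@(3, 1): e=[-45,51,0] → ·  [on edge]
    (1,1)@(3, 3): e=[-39,45,0] → ·  [on edge]
    (1,2)@(3, 5): e=[-33,39,0] → ·  [on edge]
    (1,3)@(3, 7): e=[-27,33,0] → ·  [on edge]
    (1,4)@(3, 9): e=[-21,27,0] → ·  [on edge]
    (1,5)@(3, 11): e=[-15,21,0] → ·  [on edge]
    (1,6)@(3, 13): e=[-9,15,0] → ·  [on edge]
    (1,7)@(3, 15): e=[-3,9,0] → ·  [on edge]
    (2,7)@(5, 15): e=[1,1,4] → █
    (3,7)@(7, 15): e=[5,-7,8] → ·
    (1,8)@(3, 17): e=[3,3,0] → █  [on edge]
    (2,8)@(5, 17): e=[7,-5,4] → ·
  covered (2 px):
    · · · · · · · · · ·
    · · · · · · · · · ·
    · · · · · · · · · ·
    · · · · · · · · · ·
    · · · · · · · · · ·
    · · · · · · · · · ·
    · · · · · · · · · ·
    · · █ · · · · · · ·
    · █ · · · · · · · ·

Z-buffer (winner per pixel, '.' = empty):
  . . . . . 1 1 . . .
  . . . . 1 1 0 . . .
  . . . . 1 0 . . . .
  . . . . 1 0 3 . 2 .
  . . 0 1 0 0 . . 2 .
  . 3 3 0 0 . . 2 . .
  . . . . 0 . . 2 . .
  . . 4 . . . . 2 . .
  . 4 . . . . . . . .

Result: 4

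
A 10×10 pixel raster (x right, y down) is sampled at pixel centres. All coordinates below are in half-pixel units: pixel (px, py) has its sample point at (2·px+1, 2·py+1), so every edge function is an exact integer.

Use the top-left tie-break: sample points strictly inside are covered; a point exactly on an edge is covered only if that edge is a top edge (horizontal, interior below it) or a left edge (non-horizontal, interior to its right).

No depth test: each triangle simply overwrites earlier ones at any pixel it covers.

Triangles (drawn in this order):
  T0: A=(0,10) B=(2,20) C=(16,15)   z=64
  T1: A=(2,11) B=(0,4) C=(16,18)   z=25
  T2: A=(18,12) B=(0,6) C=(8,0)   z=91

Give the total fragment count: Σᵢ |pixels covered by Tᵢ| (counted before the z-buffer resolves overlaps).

T0:
  2·area = 150  (B↔C swapped to make it positive)
  edge (0, 10)→(16, 15): d=(16,5) right/bottom  bias=-1
  edge (16, 15)→(2, 20): d=(-14,5) right/bottom  bias=-1
  edge (2, 20)→(0, 10): d=(-2,-10) top-left  bias=+0
    (0,5)@(1, 11): e=[11,131,8] → █
    (1,5)@(3, 11): e=[1,121,28] → █
    (2,5)@(5, 11): e=[-9,111,48] → ·
    (0,6)@(1, 13): e=[43,103,4] → █
    (2,6)@(5, 13): e=[23,83,44] → █
    (3,6)@(7, 13): e=[13,73,64] → █
    (4,6)@(9, 13): e=[3,63,84] → █
    (5,6)@(11, 13): e=[-7,53,104] → ·
    (0,7)@(1, 15): e=[75,75,0] → █  [on edge]
    (5,7)@(11, 15): e=[25,25,100] → █
    (6,7)@(13, 15): e=[15,15,120] → █
    (7,7)@(15, 15): e=[5,5,140] → █
  covered (20 px):
    · · · · · · · · · ·
    · · · · · · · · · ·
    · · · · · · · · · ·
    · · · · · · · · · ·
    · · · · · · · · · ·
    █ █ · · · · · · · ·
    █ █ █ █ █ · · · · ·
    █ █ █ █ █ █ █ █ · ·
    · █ █ █ █ · · · · ·
    · █ · · · · · · · ·
T1:
  2·area = 84
  edge (2, 11)→(0, 4): d=(-2,-7) top-left  bias=+0
  edge (0, 4)→(16, 18): d=(16,14) right/bottom  bias=-1
  edge (16, 18)→(2, 11): d=(-14,-7) top-left  bias=+0
    (0,2)@(1, 5): e=[5,2,77] → █
    (1,2)@(3, 5): e=[19,-26,91] → ·
    (0,3)@(1, 7): e=[1,34,49] → █
    (1,3)@(3, 7): e=[15,6,63] → █
    (2,3)@(5, 7): e=[29,-22,77] → ·
    (0,4)@(1, 9): e=[-3,66,21] → ·
    (1,4)@(3, 9): e=[11,38,35] → █
    (2,4)@(5, 9): e=[25,10,49] → █
    (3,4)@(7, 9): e=[39,-18,63] → ·
    (1,5)@(3, 11): e=[7,70,7] → █
    (3,5)@(7, 11): e=[35,14,35] → █
    (4,5)@(9, 11): e=[49,-14,49] → ·
  covered (11 px):
    · · · · · · · · · ·
    · · · · · · · · · ·
    █ · · · · · · · · ·
    █ █ · · · · · · · ·
    · █ █ · · · · · · ·
    · █ █ █ · · · · · ·
    · · · █ █ · · · · ·
    · · · · · █ · · · ·
    · · · · · · · · · ·
    · · · · · · · · · ·
T2:
  2·area = 156
  edge (18, 12)→(0, 6): d=(-18,-6) top-left  bias=+0
  edge (0, 6)→(8, 0): d=(8,-6) top-left  bias=+0
  edge (8, 0)→(18, 12): d=(10,12) right/bottom  bias=-1
    (3,0)@(7, 1): e=[132,2,22] → █
    (4,0)@(9, 1): e=[144,14,-2] → ·
    (2,1)@(5, 3): e=[84,6,66] → █
    (4,1)@(9, 3): e=[108,30,18] → █
    (5,1)@(11, 3): e=[120,42,-6] → ·
    (1,2)@(3, 5): e=[36,10,110] → █
    (5,2)@(11, 5): e=[84,58,14] → █
    (6,2)@(13, 5): e=[96,70,-10] → ·
    (1,3)@(3, 7): e=[0,26,130] → █  [on edge]
    (6,3)@(13, 7): e=[60,86,10] → █
    (7,3)@(15, 7): e=[72,98,-14] → ·
    (1,4)@(3, 9): e=[-36,42,150] → ·
    (4,4)@(9, 9): e=[0,78,78] → █  [on edge]
    (7,5)@(15, 11): e=[0,130,26] → █  [on edge]
  covered (21 px):
    · · · █ · · · · · ·
    · · █ █ █ · · · · ·
    · █ █ █ █ █ · · · ·
    · █ █ █ █ █ █ · · ·
    · · · · █ █ █ █ · ·
    · · · · · · · █ █ ·
    · · · · · · · · · ·
    · · · · · · · · · ·
    · · · · · · · · · ·
    · · · · · · · · · ·

Final: 52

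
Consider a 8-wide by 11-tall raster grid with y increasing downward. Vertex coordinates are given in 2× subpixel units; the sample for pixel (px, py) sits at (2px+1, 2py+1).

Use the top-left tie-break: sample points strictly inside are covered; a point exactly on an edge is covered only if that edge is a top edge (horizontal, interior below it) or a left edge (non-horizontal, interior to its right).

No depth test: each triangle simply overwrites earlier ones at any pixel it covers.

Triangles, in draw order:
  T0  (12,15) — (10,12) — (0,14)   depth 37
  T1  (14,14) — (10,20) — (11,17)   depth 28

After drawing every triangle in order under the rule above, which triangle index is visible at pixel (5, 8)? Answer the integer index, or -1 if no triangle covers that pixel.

T0:
  2·area = 34  (B↔C swapped to make it positive)
  edge (12, 15)→(0, 14): d=(-12,-1) top-left  bias=+0
  edge (0, 14)→(10, 12): d=(10,-2) top-left  bias=+0
  edge (10, 12)→(12, 15): d=(2,3) right/bottom  bias=-1
    (7,5)@(15, 11): e=[51,0,-17] → ·  [on edge]
    (2,6)@(5, 13): e=[17,0,17] → #  [on edge]
    (3,6)@(7, 13): e=[19,4,11] → #
    (4,6)@(9, 13): e=[21,8,5] → #
    (5,6)@(11, 13): e=[23,12,-1] → ·
    (2,7)@(5, 15): e=[-7,20,21] → ·
    (3,7)@(7, 15): e=[-5,24,15] → ·
    (4,7)@(9, 15): e=[-3,28,9] → ·
  covered (3 px):
    · · · · · · · ·
    · · · · · · · ·
    · · · · · · · ·
    · · · · · · · ·
    · · · · · · · ·
    · · · · · · · ·
    · · # # # · · ·
    · · · · · · · ·
    · · · · · · · ·
    · · · · · · · ·
    · · · · · · · ·
T1:
  2·area = 6
  edge (14, 14)→(10, 20): d=(-4,6) right/bottom  bias=-1
  edge (10, 20)→(11, 17): d=(1,-3) top-left  bias=+0
  edge (11, 17)→(14, 14): d=(3,-3) top-left  bias=+0
    (7,2)@(15, 5): e=[30,0,-24] → ·  [on edge]
    (6,5)@(13, 11): e=[18,0,-12] → ·  [on edge]
    (7,6)@(15, 13): e=[-2,8,0] → ·  [on edge]
    (6,7)@(13, 15): e=[2,4,0] → #  [on edge]
    (7,7)@(15, 15): e=[-10,10,6] → ·
    (5,8)@(11, 17): e=[6,0,0] → #  [on edge]
    (6,8)@(13, 17): e=[-6,6,6] → ·
    (4,9)@(9, 19): e=[10,-4,0] → ·  [on edge]
    (5,9)@(11, 19): e=[-2,2,6] → ·
    (3,10)@(7, 21): e=[14,-8,0] → ·  [on edge]
  covered (2 px):
    · · · · · · · ·
    · · · · · · · ·
    · · · · · · · ·
    · · · · · · · ·
    · · · · · · · ·
    · · · · · · · ·
    · · · · · · · ·
    · · · · · · # ·
    · · · · · # · ·
    · · · · · · · ·
    · · · · · · · ·

Z-buffer (winner per pixel, '.' = empty):
  . . . . . . . .
  . . . . . . . .
  . . . . . . . .
  . . . . . . . .
  . . . . . . . .
  . . . . . . . .
  . . 0 0 0 . . .
  . . . . . . 1 .
  . . . . . 1 . .
  . . . . . . . .
  . . . . . . . .

Answer: 1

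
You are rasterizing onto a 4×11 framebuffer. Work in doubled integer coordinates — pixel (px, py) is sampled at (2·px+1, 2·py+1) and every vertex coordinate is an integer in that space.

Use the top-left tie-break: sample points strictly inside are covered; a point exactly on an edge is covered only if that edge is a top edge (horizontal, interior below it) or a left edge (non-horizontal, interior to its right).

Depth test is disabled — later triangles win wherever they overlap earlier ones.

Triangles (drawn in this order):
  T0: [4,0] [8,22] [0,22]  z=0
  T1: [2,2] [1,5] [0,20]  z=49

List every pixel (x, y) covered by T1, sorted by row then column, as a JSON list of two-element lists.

T0:
  2·area = 176
  edge (4, 0)→(8, 22): d=(4,22) right/bottom  bias=-1
  edge (8, 22)→(0, 22): d=(-8,0) right/bottom  bias=-1
  edge (0, 22)→(4, 0): d=(4,-22) top-left  bias=+0
    (1,3)@(3, 7): e=[50,120,6] → #
    (2,3)@(5, 7): e=[6,120,50] → #
    (3,3)@(7, 7): e=[-38,120,94] → ·
    (1,4)@(3, 9): e=[58,104,14] → #
    (3,4)@(7, 9): e=[-30,104,102] → ·
    (1,5)@(3, 11): e=[66,88,22] → #
    (3,5)@(7, 11): e=[-22,88,110] → ·
    (1,6)@(3, 13): e=[74,72,30] → #
    (3,6)@(7, 13): e=[-14,72,118] → ·
    (1,7)@(3, 15): e=[82,56,38] → #
    (3,7)@(7, 15): e=[-6,56,126] → ·
    (0,8)@(1, 17): e=[134,40,2] → #
  covered (22 px):
    · · · ·
    · · · ·
    · · · ·
    · # # ·
    · # # ·
    · # # ·
    · # # ·
    · # # ·
    # # # #
    # # # #
    # # # #
T1:
  2·area = 12  (B↔C swapped to make it positive)
  edge (2, 2)→(0, 20): d=(-2,18) right/bottom  bias=-1
  edge (0, 20)→(1, 5): d=(1,-15) top-left  bias=+0
  edge (1, 5)→(2, 2): d=(1,-3) top-left  bias=+0
    (0,2)@(1, 5): e=[12,0,0] → #  [on edge]
    (1,2)@(3, 5): e=[-24,30,6] → ·
    (0,3)@(1, 7): e=[8,2,2] → #
    (1,3)@(3, 7): e=[-28,32,8] → ·
    (0,4)@(1, 9): e=[4,4,4] → #
    (1,4)@(3, 9): e=[-32,34,10] → ·
    (0,5)@(1, 11): e=[0,6,6] → ·  [on edge]
  covered (3 px):
    · · · ·
    · · · ·
    # · · ·
    # · · ·
    # · · ·
    · · · ·
    · · · ·
    · · · ·
    · · · ·
    · · · ·
    · · · ·

Answer: [[0,2],[0,3],[0,4]]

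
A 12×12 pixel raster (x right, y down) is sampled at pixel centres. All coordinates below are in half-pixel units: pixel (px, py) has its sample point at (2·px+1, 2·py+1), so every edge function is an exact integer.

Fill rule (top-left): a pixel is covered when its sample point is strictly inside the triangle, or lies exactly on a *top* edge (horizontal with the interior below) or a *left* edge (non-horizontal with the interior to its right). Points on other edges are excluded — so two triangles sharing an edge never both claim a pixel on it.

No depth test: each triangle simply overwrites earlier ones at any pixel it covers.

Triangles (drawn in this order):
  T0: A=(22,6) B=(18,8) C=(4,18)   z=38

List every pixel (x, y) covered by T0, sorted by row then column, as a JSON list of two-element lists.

T0:
  2·area = 12  (B↔C swapped to make it positive)
  edge (22, 6)→(4, 18): d=(-18,12) right/bottom  bias=-1
  edge (4, 18)→(18, 8): d=(14,-10) top-left  bias=+0
  edge (18, 8)→(22, 6): d=(4,-2) top-left  bias=+0
    (8,4)@(17, 9): e=[6,4,2] → X
    (9,4)@(19, 9): e=[-18,24,6] → .
    (8,5)@(17, 11): e=[-30,32,10] → .
    (5,6)@(11, 13): e=[6,0,6] → X  [on edge]
    (6,6)@(13, 13): e=[-18,20,10] → .
    (5,7)@(11, 15): e=[-30,28,14] → .
  covered (2 px):
    . . . . . . . . . . . .
    . . . . . . . . . . . .
    . . . . . . . . . . . .
    . . . . . . . . . . . .
    . . . . . . . . X . . .
    . . . . . . . . . . . .
    . . . . . X . . . . . .
    . . . . . . . . . . . .
    . . . . . . . . . . . .
    . . . . . . . . . . . .
    . . . . . . . . . . . .
    . . . . . . . . . . . .

Answer: [[8,4],[5,6]]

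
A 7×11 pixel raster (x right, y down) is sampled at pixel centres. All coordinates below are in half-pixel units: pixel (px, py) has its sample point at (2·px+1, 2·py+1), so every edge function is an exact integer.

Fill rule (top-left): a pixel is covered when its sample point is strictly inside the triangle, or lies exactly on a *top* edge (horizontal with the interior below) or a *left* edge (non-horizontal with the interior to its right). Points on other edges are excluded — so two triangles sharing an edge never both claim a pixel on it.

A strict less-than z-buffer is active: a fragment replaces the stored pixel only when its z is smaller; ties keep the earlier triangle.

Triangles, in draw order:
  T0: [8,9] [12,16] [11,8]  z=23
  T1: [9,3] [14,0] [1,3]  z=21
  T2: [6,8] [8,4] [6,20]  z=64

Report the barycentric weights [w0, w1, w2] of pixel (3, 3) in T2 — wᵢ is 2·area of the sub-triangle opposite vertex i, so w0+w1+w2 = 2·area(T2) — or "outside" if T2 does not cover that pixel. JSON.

T0:
  2·area = 25  (B↔C swapped to make it positive)
  edge (8, 9)→(11, 8): d=(3,-1) top-left  bias=+0
  edge (11, 8)→(12, 16): d=(1,8) right/bottom  bias=-1
  edge (12, 16)→(8, 9): d=(-4,-7) top-left  bias=+0
    (4,4)@(9, 9): e=[1,17,7] → #
    (5,4)@(11, 9): e=[3,1,21] → #
    (6,4)@(13, 9): e=[5,-15,35] → ·
    (4,5)@(9, 11): e=[7,19,-1] → ·
    (5,5)@(11, 11): e=[9,3,13] → #
    (6,5)@(13, 11): e=[11,-13,27] → ·
    (5,6)@(11, 13): e=[15,5,5] → #
    (6,6)@(13, 13): e=[17,-11,19] → ·
    (5,7)@(11, 15): e=[21,7,-3] → ·
  covered (4 px):
    · · · · · · ·
    · · · · · · ·
    · · · · · · ·
    · · · · · · ·
    · · · · # # ·
    · · · · · # ·
    · · · · · # ·
    · · · · · · ·
    · · · · · · ·
    · · · · · · ·
    · · · · · · ·
T1:
  2·area = 24  (B↔C swapped to make it positive)
  edge (9, 3)→(1, 3): d=(-8,0) right/bottom  bias=-1
  edge (1, 3)→(14, 0): d=(13,-3) top-left  bias=+0
  edge (14, 0)→(9, 3): d=(-5,3) right/bottom  bias=-1
    (5,0)@(11, 1): e=[16,4,4] → #
    (6,0)@(13, 1): e=[16,10,-2] → ·
    (0,1)@(1, 3): e=[0,0,24] → ·  [on edge]
    (1,1)@(3, 3): e=[0,6,18] → ·  [on edge]
    (2,1)@(5, 3): e=[0,12,12] → ·  [on edge]
    (3,1)@(7, 3): e=[0,18,6] → ·  [on edge]
    (4,1)@(9, 3): e=[0,24,0] → ·  [on edge]
    (5,1)@(11, 3): e=[0,30,-6] → ·  [on edge]
    (6,1)@(13, 3): e=[0,36,-12] → ·  [on edge]
  covered (1 px):
    · · · · · # ·
    · · · · · · ·
    · · · · · · ·
    · · · · · · ·
    · · · · · · ·
    · · · · · · ·
    · · · · · · ·
    · · · · · · ·
    · · · · · · ·
    · · · · · · ·
    · · · · · · ·
T2:
  2·area = 24
  edge (6, 8)→(8, 4): d=(2,-4) top-left  bias=+0
  edge (8, 4)→(6, 20): d=(-2,16) right/bottom  bias=-1
  edge (6, 20)→(6, 8): d=(0,-12) top-left  bias=+0
    (3,3)@(7, 7): e=[2,10,12] → #
    (4,3)@(9, 7): e=[10,-22,36] → ·
    (3,4)@(7, 9): e=[6,6,12] → #
    (4,4)@(9, 9): e=[14,-26,36] → ·
    (3,5)@(7, 11): e=[10,2,12] → #
    (4,5)@(9, 11): e=[18,-30,36] → ·
    (3,6)@(7, 13): e=[14,-2,12] → ·
  covered (3 px):
    · · · · · · ·
    · · · · · · ·
    · · · · · · ·
    · · · # · · ·
    · · · # · · ·
    · · · # · · ·
    · · · · · · ·
    · · · · · · ·
    · · · · · · ·
    · · · · · · ·
    · · · · · · ·

Answer: [10,12,2]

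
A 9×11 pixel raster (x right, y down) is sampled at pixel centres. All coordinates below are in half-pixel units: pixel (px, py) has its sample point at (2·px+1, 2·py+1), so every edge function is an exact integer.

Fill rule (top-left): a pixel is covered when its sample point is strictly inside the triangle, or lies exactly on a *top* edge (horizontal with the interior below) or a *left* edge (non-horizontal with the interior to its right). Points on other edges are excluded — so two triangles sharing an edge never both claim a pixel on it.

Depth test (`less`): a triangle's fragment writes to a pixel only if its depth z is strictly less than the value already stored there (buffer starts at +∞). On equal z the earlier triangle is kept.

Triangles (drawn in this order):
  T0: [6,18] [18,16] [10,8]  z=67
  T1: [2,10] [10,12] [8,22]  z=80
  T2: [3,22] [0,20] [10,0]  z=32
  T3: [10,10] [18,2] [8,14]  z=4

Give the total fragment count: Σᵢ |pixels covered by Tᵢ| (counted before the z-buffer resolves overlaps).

T0:
  2·area = 112  (B↔C swapped to make it positive)
  edge (6, 18)→(10, 8): d=(4,-10) top-left  bias=+0
  edge (10, 8)→(18, 16): d=(8,8) right/bottom  bias=-1
  edge (18, 16)→(6, 18): d=(-12,2) right/bottom  bias=-1
    (1,0)@(3, 1): e=[-98,0,210] → ·  [on edge]
    (2,1)@(5, 3): e=[-70,0,182] → ·  [on edge]
    (3,2)@(7, 5): e=[-42,0,154] → ·  [on edge]
    (4,3)@(9, 7): e=[-14,0,126] → ·  [on edge]
    (5,4)@(11, 9): e=[14,0,98] → ·  [on edge]
    (4,5)@(9, 11): e=[2,32,78] → █
    (5,5)@(11, 11): e=[22,16,74] → █
    (6,5)@(13, 11): e=[42,0,70] → ·  [on edge]
    (4,6)@(9, 13): e=[10,48,54] → █
    (6,6)@(13, 13): e=[50,16,46] → █
    (7,6)@(15, 13): e=[70,0,42] → ·  [on edge]
    (4,7)@(9, 15): e=[18,64,30] → █
    (8,7)@(17, 15): e=[98,0,14] → ·  [on edge]
  covered (12 px):
    · · · · · · · · ·
    · · · · · · · · ·
    · · · · · · · · ·
    · · · · · · · · ·
    · · · · · · · · ·
    · · · · █ █ · · ·
    · · · · █ █ █ · ·
    · · · · █ █ █ █ ·
    · · · █ █ █ · · ·
    · · · · · · · · ·
    · · · · · · · · ·
T1:
  2·area = 84
  edge (2, 10)→(10, 12): d=(8,2) right/bottom  bias=-1
  edge (10, 12)→(8, 22): d=(-2,10) right/bottom  bias=-1
  edge (8, 22)→(2, 10): d=(-6,-12) top-left  bias=+0
    (5,3)@(11, 7): e=[-42,0,126] → ·  [on edge]
    (1,5)@(3, 11): e=[6,72,6] → █
    (2,5)@(5, 11): e=[2,52,30] → █
    (3,5)@(7, 11): e=[-2,32,54] → ·
    (1,6)@(3, 13): e=[22,68,-6] → ·
    (2,6)@(5, 13): e=[18,48,18] → █
    (3,6)@(7, 13): e=[14,28,42] → █
    (4,6)@(9, 13): e=[10,8,66] → █
    (5,6)@(11, 13): e=[6,-12,90] → ·
    (2,7)@(5, 15): e=[34,44,6] → █
    (5,7)@(11, 15): e=[22,-16,78] → ·
    (2,8)@(5, 17): e=[50,40,-6] → ·
    (4,8)@(9, 17): e=[42,0,42] → ·  [on edge]
  covered (10 px):
    · · · · · · · · ·
    · · · · · · · · ·
    · · · · · · · · ·
    · · · · · · · · ·
    · · · · · · · · ·
    · █ █ · · · · · ·
    · · █ █ █ · · · ·
    · · █ █ █ · · · ·
    · · · █ · · · · ·
    · · · █ · · · · ·
    · · · · · · · · ·
T2:
  2·area = 80
  edge (3, 22)→(0, 20): d=(-3,-2) top-left  bias=+0
  edge (0, 20)→(10, 0): d=(10,-20) top-left  bias=+0
  edge (10, 0)→(3, 22): d=(-7,22) right/bottom  bias=-1
    (4,1)@(9, 3): e=[69,10,1] → █
    (5,1)@(11, 3): e=[73,50,-43] → ·
    (4,2)@(9, 5): e=[63,30,-13] → ·
    (3,3)@(7, 7): e=[53,10,17] → █
    (4,3)@(9, 7): e=[57,50,-27] → ·
    (3,4)@(7, 9): e=[47,30,3] → █
    (4,4)@(9, 9): e=[51,70,-41] → ·
    (2,5)@(5, 11): e=[37,10,33] → █
    (3,5)@(7, 11): e=[41,50,-11] → ·
    (2,6)@(5, 13): e=[31,30,19] → █
    (3,6)@(7, 13): e=[35,70,-25] → ·
    (1,7)@(3, 15): e=[21,10,49] → █
  covered (11 px):
    · · · · · · · · ·
    · · · · █ · · · ·
    · · · · · · · · ·
    · · · █ · · · · ·
    · · · █ · · · · ·
    · · █ · · · · · ·
    · · █ · · · · · ·
    · █ █ · · · · · ·
    · █ · · · · · · ·
    █ █ · · · · · · ·
    · █ · · · · · · ·
T3:
  2·area = 16
  edge (10, 10)→(18, 2): d=(8,-8) top-left  bias=+0
  edge (18, 2)→(8, 14): d=(-10,12) right/bottom  bias=-1
  edge (8, 14)→(10, 10): d=(2,-4) top-left  bias=+0
    (8,1)@(17, 3): e=[0,2,14] → █  [on edge]
    (7,2)@(15, 5): e=[0,6,10] → █  [on edge]
    (8,2)@(17, 5): e=[16,-18,18] → ·
    (6,3)@(13, 7): e=[0,10,6] → █  [on edge]
    (7,3)@(15, 7): e=[16,-14,14] → ·
    (5,4)@(11, 9): e=[0,14,2] → █  [on edge]
    (6,4)@(13, 9): e=[16,-10,10] → ·
    (4,5)@(9, 11): e=[0,18,-2] → ·  [on edge]
    (5,5)@(11, 11): e=[16,-6,6] → ·
    (3,6)@(7, 13): e=[0,22,-6] → ·  [on edge]
    (2,7)@(5, 15): e=[0,26,-10] → ·  [on edge]
    (1,8)@(3, 17): e=[0,30,-14] → ·  [on edge]
    (0,9)@(1, 19): e=[0,34,-18] → ·  [on edge]
  covered (4 px):
    · · · · · · · · ·
    · · · · · · · · █
    · · · · · · · █ ·
    · · · · · · █ · ·
    · · · · · █ · · ·
    · · · · · · · · ·
    · · · · · · · · ·
    · · · · · · · · ·
    · · · · · · · · ·
    · · · · · · · · ·
    · · · · · · · · ·

Result: 37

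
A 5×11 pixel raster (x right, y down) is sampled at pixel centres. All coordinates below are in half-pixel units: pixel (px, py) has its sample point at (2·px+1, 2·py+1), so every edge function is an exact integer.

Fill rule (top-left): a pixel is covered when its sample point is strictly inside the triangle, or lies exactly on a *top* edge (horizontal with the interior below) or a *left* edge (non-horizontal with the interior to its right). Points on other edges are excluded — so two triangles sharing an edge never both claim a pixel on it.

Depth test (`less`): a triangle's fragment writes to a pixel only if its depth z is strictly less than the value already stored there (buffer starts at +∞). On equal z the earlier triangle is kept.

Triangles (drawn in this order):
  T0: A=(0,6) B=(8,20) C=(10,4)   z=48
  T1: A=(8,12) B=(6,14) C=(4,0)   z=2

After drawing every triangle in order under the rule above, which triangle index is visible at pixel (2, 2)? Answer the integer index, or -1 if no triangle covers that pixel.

T0:
  2·area = 156  (B↔C swapped to make it positive)
  edge (0, 6)→(10, 4): d=(10,-2) top-left  bias=+0
  edge (10, 4)→(8, 20): d=(-2,16) right/bottom  bias=-1
  edge (8, 20)→(0, 6): d=(-8,-14) top-left  bias=+0
    (2,2)@(5, 5): e=[0,78,78] → █  [on edge]
    (3,2)@(7, 5): e=[4,46,106] → █
    (4,2)@(9, 5): e=[8,14,134] → █
    (0,3)@(1, 7): e=[12,138,6] → █
    (1,3)@(3, 7): e=[16,106,34] → █
    (0,4)@(1, 9): e=[32,134,-10] → ·
    (1,4)@(3, 9): e=[36,102,18] → █
    (1,5)@(3, 11): e=[56,98,2] → █
    (1,6)@(3, 13): e=[76,94,-14] → ·
    (2,6)@(5, 13): e=[80,62,14] → █
    (4,6)@(9, 13): e=[88,-2,70] → ·
    (2,7)@(5, 15): e=[100,58,-2] → ·
  covered (20 px):
    · · · · ·
    · · · · ·
    · · █ █ █
    █ █ █ █ █
    · █ █ █ █
    · █ █ █ █
    · · █ █ ·
    · · · █ ·
    · · · █ ·
    · · · · ·
    · · · · ·
T1:
  2·area = 32
  edge (8, 12)→(6, 14): d=(-2,2) right/bottom  bias=-1
  edge (6, 14)→(4, 0): d=(-2,-14) top-left  bias=+0
  edge (4, 0)→(8, 12): d=(4,12) right/bottom  bias=-1
    (2,1)@(5, 3): e=[24,8,0] → ·  [on edge]
    (2,2)@(5, 5): e=[20,4,8] → █
    (3,2)@(7, 5): e=[16,32,-16] → ·
    (2,3)@(5, 7): e=[16,0,16] → █  [on edge]
    (3,3)@(7, 7): e=[12,28,-8] → ·
    (2,4)@(5, 9): e=[12,-4,24] → ·
    (3,4)@(7, 9): e=[8,24,0] → ·  [on edge]
    (3,5)@(7, 11): e=[4,20,8] → █
    (4,5)@(9, 11): e=[0,48,-16] → ·  [on edge]
    (3,6)@(7, 13): e=[0,16,16] → ·  [on edge]
    (2,7)@(5, 15): e=[0,-16,48] → ·  [on edge]
    (4,7)@(9, 15): e=[-8,40,0] → ·  [on edge]
    (1,8)@(3, 17): e=[0,-48,80] → ·  [on edge]
    (0,9)@(1, 19): e=[0,-80,112] → ·  [on edge]
    (3,10)@(7, 21): e=[-16,0,48] → ·  [on edge]
  covered (3 px):
    · · · · ·
    · · · · ·
    · · █ · ·
    · · █ · ·
    · · · · ·
    · · · █ ·
    · · · · ·
    · · · · ·
    · · · · ·
    · · · · ·
    · · · · ·

Z-buffer (winner per pixel, '.' = empty):
  . . . . .
  . . . . .
  . . 1 0 0
  0 0 1 0 0
  . 0 0 0 0
  . 0 0 1 0
  . . 0 0 .
  . . . 0 .
  . . . 0 .
  . . . . .
  . . . . .

Answer: 1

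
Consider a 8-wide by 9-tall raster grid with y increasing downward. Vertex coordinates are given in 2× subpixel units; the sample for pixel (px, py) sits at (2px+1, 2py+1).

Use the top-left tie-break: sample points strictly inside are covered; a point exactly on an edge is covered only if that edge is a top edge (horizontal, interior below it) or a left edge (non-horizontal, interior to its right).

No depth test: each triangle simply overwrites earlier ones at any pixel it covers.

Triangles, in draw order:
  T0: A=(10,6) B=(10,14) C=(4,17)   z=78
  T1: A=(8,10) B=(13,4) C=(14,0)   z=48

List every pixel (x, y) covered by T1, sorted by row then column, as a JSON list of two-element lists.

T0:
  2·area = 48
  edge (10, 6)→(10, 14): d=(0,8) right/bottom  bias=-1
  edge (10, 14)→(4, 17): d=(-6,3) right/bottom  bias=-1
  edge (4, 17)→(10, 6): d=(6,-11) top-left  bias=+0
    (4,4)@(9, 9): e=[8,33,7] → #
    (5,4)@(11, 9): e=[-8,27,29] → ·
    (4,5)@(9, 11): e=[8,21,19] → #
    (5,5)@(11, 11): e=[-8,15,41] → ·
    (3,6)@(7, 13): e=[24,15,9] → #
    (5,6)@(11, 13): e=[-8,3,53] → ·
    (3,7)@(7, 15): e=[24,3,21] → #
    (4,7)@(9, 15): e=[8,-3,43] → ·
    (3,8)@(7, 17): e=[24,-9,33] → ·
  covered (5 px):
    · · · · · · · ·
    · · · · · · · ·
    · · · · · · · ·
    · · · · · · · ·
    · · · · # · · ·
    · · · · # · · ·
    · · · # # · · ·
    · · · # · · · ·
    · · · · · · · ·
T1:
  2·area = 14  (B↔C swapped to make it positive)
  edge (8, 10)→(14, 0): d=(6,-10) top-left  bias=+0
  edge (14, 0)→(13, 4): d=(-1,4) right/bottom  bias=-1
  edge (13, 4)→(8, 10): d=(-5,6) right/bottom  bias=-1
    (6,1)@(13, 3): e=[8,1,5] → #
    (7,1)@(15, 3): e=[28,-7,-7] → ·
    (5,2)@(11, 5): e=[0,7,7] → #  [on edge]
    (6,2)@(13, 5): e=[20,-1,-5] → ·
    (5,3)@(11, 7): e=[12,5,-3] → ·
    (2,7)@(5, 15): e=[0,21,-7] → ·  [on edge]
  covered (2 px):
    · · · · · · · ·
    · · · · · · # ·
    · · · · · # · ·
    · · · · · · · ·
    · · · · · · · ·
    · · · · · · · ·
    · · · · · · · ·
    · · · · · · · ·
    · · · · · · · ·

Final: [[6,1],[5,2]]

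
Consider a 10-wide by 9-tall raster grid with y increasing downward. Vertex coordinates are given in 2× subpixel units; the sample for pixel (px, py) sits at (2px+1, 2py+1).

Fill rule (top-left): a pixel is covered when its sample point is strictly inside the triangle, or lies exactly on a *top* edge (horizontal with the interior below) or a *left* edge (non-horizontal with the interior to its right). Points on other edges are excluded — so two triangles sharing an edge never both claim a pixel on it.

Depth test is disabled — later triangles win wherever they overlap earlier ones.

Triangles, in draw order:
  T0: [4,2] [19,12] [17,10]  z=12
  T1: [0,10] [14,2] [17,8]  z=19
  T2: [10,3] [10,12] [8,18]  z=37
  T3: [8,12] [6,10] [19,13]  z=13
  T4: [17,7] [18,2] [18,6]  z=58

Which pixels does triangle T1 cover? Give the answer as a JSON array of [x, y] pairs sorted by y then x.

T0:
  2·area = 10  (B↔C swapped to make it positive)
  edge (4, 2)→(17, 10): d=(13,8) right/bottom  bias=-1
  edge (17, 10)→(19, 12): d=(2,2) right/bottom  bias=-1
  edge (19, 12)→(4, 2): d=(-15,-10) top-left  bias=+0
    (7,4)@(15, 9): e=[3,2,5] → #
    (8,4)@(17, 9): e=[-13,-2,25] → ·
    (7,5)@(15, 11): e=[29,6,-25] → ·
  covered (1 px):
    · · · · · · · · · ·
    · · · · · · · · · ·
    · · · · · · · · · ·
    · · · · · · · · · ·
    · · · · · · · # · ·
    · · · · · · · · · ·
    · · · · · · · · · ·
    · · · · · · · · · ·
    · · · · · · · · · ·
T1:
  2·area = 108
  edge (0, 10)→(14, 2): d=(14,-8) top-left  bias=+0
  edge (14, 2)→(17, 8): d=(3,6) right/bottom  bias=-1
  edge (17, 8)→(0, 10): d=(-17,2) right/bottom  bias=-1
    (6,1)@(13, 3): e=[6,9,93] → #
    (7,1)@(15, 3): e=[22,-3,89] → ·
    (4,2)@(9, 5): e=[2,39,67] → #
    (5,2)@(11, 5): e=[18,27,63] → #
    (7,2)@(15, 5): e=[50,3,55] → #
    (8,2)@(17, 5): e=[66,-9,51] → ·
    (3,3)@(7, 7): e=[14,57,37] → #
    (8,3)@(17, 7): e=[94,-3,17] → ·
    (1,4)@(3, 9): e=[10,87,11] → #
    (2,4)@(5, 9): e=[26,75,7] → #
    (4,4)@(9, 9): e=[58,51,-1] → ·
    (5,4)@(11, 9): e=[74,39,-5] → ·
  covered (13 px):
    · · · · · · · · · ·
    · · · · · · # · · ·
    · · · · # # # # · ·
    · · · # # # # # · ·
    · # # # · · · · · ·
    · · · · · · · · · ·
    · · · · · · · · · ·
    · · · · · · · · · ·
    · · · · · · · · · ·
T2:
  2·area = 18
  edge (10, 3)→(10, 12): d=(0,9) right/bottom  bias=-1
  edge (10, 12)→(8, 18): d=(-2,6) right/bottom  bias=-1
  edge (8, 18)→(10, 3): d=(2,-15) top-left  bias=+0
    (6,1)@(13, 3): e=[-27,0,45] → ·  [on edge]
    (5,4)@(11, 9): e=[-9,0,27] → ·  [on edge]
    (4,5)@(9, 11): e=[9,8,1] → #
    (5,5)@(11, 11): e=[-9,-4,31] → ·
    (4,6)@(9, 13): e=[9,4,5] → #
    (5,6)@(11, 13): e=[-9,-8,35] → ·
    (4,7)@(9, 15): e=[9,0,9] → ·  [on edge]
  covered (2 px):
    · · · · · · · · · ·
    · · · · · · · · · ·
    · · · · · · · · · ·
    · · · · · · · · · ·
    · · · · · · · · · ·
    · · · · # · · · · ·
    · · · · # · · · · ·
    · · · · · · · · · ·
    · · · · · · · · · ·
T3:
  2·area = 20
  edge (8, 12)→(6, 10): d=(-2,-2) top-left  bias=+0
  edge (6, 10)→(19, 13): d=(13,3) right/bottom  bias=-1
  edge (19, 13)→(8, 12): d=(-11,-1) top-left  bias=+0
    (0,2)@(1, 5): e=[0,-50,70] → ·  [on edge]
    (1,3)@(3, 7): e=[0,-30,50] → ·  [on edge]
    (2,4)@(5, 9): e=[0,-10,30] → ·  [on edge]
    (3,5)@(7, 11): e=[0,10,10] → #  [on edge]
    (4,5)@(9, 11): e=[4,4,12] → #
    (5,5)@(11, 11): e=[8,-2,14] → ·
    (3,6)@(7, 13): e=[-4,36,-12] → ·
    (4,6)@(9, 13): e=[0,30,-10] → ·  [on edge]
    (9,6)@(19, 13): e=[20,0,0] → ·  [on edge]
    (5,7)@(11, 15): e=[0,50,-30] → ·  [on edge]
    (6,8)@(13, 17): e=[0,70,-50] → ·  [on edge]
  covered (2 px):
    · · · · · · · · · ·
    · · · · · · · · · ·
    · · · · · · · · · ·
    · · · · · · · · · ·
    · · · · · · · · · ·
    · · · # # · · · · ·
    · · · · · · · · · ·
    · · · · · · · · · ·
    · · · · · · · · · ·
T4:
  2·area = 4
  edge (17, 7)→(18, 2): d=(1,-5) top-left  bias=+0
  edge (18, 2)→(18, 6): d=(0,4) right/bottom  bias=-1
  edge (18, 6)→(17, 7): d=(-1,1) right/bottom  bias=-1
    (9,2)@(19, 5): e=[8,-4,0] → ·  [on edge]
    (8,3)@(17, 7): e=[0,4,0] → ·  [on edge]
    (7,4)@(15, 9): e=[-8,12,0] → ·  [on edge]
    (6,5)@(13, 11): e=[-16,20,0] → ·  [on edge]
    (5,6)@(11, 13): e=[-24,28,0] → ·  [on edge]
    (4,7)@(9, 15): e=[-32,36,0] → ·  [on edge]
    (3,8)@(7, 17): e=[-40,44,0] → ·  [on edge]
    (7,8)@(15, 17): e=[0,12,-8] → ·  [on edge]
  covered (0 px):
    · · · · · · · · · ·
    · · · · · · · · · ·
    · · · · · · · · · ·
    · · · · · · · · · ·
    · · · · · · · · · ·
    · · · · · · · · · ·
    · · · · · · · · · ·
    · · · · · · · · · ·
    · · · · · · · · · ·

Final: [[6,1],[4,2],[5,2],[6,2],[7,2],[3,3],[4,3],[5,3],[6,3],[7,3],[1,4],[2,4],[3,4]]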